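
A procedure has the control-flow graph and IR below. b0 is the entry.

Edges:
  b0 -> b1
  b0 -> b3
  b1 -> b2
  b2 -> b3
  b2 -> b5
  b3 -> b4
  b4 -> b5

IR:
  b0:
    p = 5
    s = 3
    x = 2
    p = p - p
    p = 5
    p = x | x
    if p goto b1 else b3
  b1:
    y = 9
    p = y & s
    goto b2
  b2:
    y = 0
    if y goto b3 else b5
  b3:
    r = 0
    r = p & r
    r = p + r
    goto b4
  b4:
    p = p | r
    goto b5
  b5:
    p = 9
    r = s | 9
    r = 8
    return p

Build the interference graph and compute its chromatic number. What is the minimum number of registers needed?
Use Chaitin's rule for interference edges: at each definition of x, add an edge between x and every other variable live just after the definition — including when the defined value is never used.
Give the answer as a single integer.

Answer: 3

Working:
def/use:
  b0 def {p,s,x} use ∅
  b1 def {p,y} use {s}
  b2 def {y} use ∅
  b3 def {r} use {p}
  b4 def {p} use {p,r}
  b5 def {p,r} use {s}

Liveness:
  live b0: ∅→{p,s}
  live b1: {s}→{p,s}
  live b2: {p,s}→{p,s}
  live b3: {p,s}→{p,r,s}
  live b4: {p,r,s}→{s}
  live b5: {s}→∅

Interfere edges:
  p — {r,s,x,y}
  r — {p,s}
  s — {p,r,x,y}
  x — {p,s}
  y — {p,s}

Registers:
  clique {p,r,s} ⇒ need ≥ 3
  3-colouring: r0={p}  r1={s}  r2={r,x,y}
  χ = 3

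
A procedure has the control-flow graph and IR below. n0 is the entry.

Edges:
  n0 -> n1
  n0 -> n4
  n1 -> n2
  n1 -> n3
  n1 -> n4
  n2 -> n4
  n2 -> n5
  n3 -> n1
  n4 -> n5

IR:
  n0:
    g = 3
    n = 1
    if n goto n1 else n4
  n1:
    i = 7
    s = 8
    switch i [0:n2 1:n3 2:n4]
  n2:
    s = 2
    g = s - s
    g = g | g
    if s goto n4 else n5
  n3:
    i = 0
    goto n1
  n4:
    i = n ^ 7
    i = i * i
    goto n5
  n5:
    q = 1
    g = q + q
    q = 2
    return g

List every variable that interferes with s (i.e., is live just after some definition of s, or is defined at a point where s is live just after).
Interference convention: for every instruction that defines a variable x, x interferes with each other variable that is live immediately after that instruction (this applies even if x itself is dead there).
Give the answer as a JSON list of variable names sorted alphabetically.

Answer: ["g", "i", "n"]

Derivation:
def/use:
  n0: {g,n} / ∅
  n1: {i,s} / ∅
  n2: {g,s} / ∅
  n3: {i} / ∅
  n4: {i} / {n}
  n5: {g,q} / ∅

Liveness:
  live n0: ∅→{n}
  live n1: {n}→{n}
  live n2: {n}→{n}
  live n3: {n}→{n}
  live n4: {n}→∅
  live n5: ∅→∅

Interfere edges:
  g: {n,q,s}
  i: {n,s}
  n: {g,i,s}
  q: {g}
  s: {g,i,n}

N(s) = ["g", "i", "n"]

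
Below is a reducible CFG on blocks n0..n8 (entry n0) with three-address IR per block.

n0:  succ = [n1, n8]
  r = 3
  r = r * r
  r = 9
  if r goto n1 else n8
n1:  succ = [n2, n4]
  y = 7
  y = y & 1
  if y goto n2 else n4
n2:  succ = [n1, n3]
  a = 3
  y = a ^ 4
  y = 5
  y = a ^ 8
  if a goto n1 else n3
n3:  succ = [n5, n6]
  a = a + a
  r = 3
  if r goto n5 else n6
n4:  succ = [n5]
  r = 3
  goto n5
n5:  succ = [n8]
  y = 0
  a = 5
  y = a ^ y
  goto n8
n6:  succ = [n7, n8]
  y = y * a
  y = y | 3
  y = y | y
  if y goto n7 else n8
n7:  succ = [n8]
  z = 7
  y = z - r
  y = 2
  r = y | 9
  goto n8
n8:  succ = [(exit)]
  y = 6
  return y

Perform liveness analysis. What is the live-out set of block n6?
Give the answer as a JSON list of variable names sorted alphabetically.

Block summaries:
  n0 def {r} use ∅
  n1 def {y} use ∅
  n2 def {a,y} use ∅
  n3 def {a,r} use {a}
  n4 def {r} use ∅
  n5 def {a,y} use ∅
  n6 def {y} use {a,y}
  n7 def {r,y,z} use {r}
  n8 def {y} use ∅

Liveness:
  n0: in=∅ out=∅
  n1: in=∅ out=∅
  n2: in=∅ out={a,y}
  n3: in={a,y} out={a,r,y}
  n4: in=∅ out=∅
  n5: in=∅ out=∅
  n6: in={a,r,y} out={r}
  n7: in={r} out=∅
  n8: in=∅ out=∅

live-out(n6) = ["r"]

Answer: ["r"]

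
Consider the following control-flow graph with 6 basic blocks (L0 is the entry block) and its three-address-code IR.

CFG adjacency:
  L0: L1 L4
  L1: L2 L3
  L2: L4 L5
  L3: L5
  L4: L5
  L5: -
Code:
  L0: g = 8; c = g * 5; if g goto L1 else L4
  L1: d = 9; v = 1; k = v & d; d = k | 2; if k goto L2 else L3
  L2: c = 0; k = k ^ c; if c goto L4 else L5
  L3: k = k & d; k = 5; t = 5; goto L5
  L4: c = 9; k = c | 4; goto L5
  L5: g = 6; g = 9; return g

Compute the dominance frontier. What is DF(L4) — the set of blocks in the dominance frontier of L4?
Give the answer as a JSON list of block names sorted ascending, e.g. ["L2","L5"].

Answer: ["L5"]

Derivation:
idom tree: L1←L0 L2←L1 L3←L1 L4←L0 L5←L0
Dom at joins:
  L4: preds {L0,L2}: {L0} ∩ {L0,L1,L2} = {L0}; idom=L0
  L5: preds {L2,L3,L4}: {L0,L1,L2} ∩ {L0,L1,L3} ∩ {L0,L4} = {L0}; idom=L0

Frontier:
  L4←L0: walk · to L0
  L4←L2: walk L2→L1 to L0
  L5←L2: walk L2→L1 to L0
  L5←L3: walk L3→L1 to L0
  L5←L4: walk L4 to L0
  L0 → ∅
  L1 → {L4,L5}
  L2 → {L4,L5}
  L3 → {L5}
  L4 → {L5}
  L5 → ∅

DF(L4) = ["L5"]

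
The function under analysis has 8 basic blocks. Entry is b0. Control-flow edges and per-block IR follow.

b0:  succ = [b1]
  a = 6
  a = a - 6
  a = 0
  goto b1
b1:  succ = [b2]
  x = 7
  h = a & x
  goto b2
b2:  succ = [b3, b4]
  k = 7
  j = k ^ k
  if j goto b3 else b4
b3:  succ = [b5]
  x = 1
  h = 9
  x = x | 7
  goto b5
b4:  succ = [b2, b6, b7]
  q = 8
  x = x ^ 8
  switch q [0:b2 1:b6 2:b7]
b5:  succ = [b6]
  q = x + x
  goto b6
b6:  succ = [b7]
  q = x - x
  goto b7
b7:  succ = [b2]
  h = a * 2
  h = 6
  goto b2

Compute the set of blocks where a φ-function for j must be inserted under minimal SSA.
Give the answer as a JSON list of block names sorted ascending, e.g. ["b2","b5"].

Answer: ["b2"]

Working:
idom tree: b1←b0 b2←b1 b3←b2 b4←b2 b5←b3 b6←b2 b7←b2
Dom at joins:
  b2: preds {b1,b4,b7}: {b0,b1} ∩ {b0,b1,b2,b4} ∩ {b0,b1,b2,b7} = {b0,b1}; idom=b1
  b6: preds {b4,b5}: {b0,b1,b2,b4} ∩ {b0,b1,b2,b3,b5} = {b0,b1,b2}; idom=b2
  b7: preds {b4,b6}: {b0,b1,b2,b4} ∩ {b0,b1,b2,b6} = {b0,b1,b2}; idom=b2

DF walk-up:
  b2←b1: walk · to b1
  b2←b4: walk b4→b2 to b1
  b2←b7: walk b7→b2 to b1
  b6←b4: walk b4 to b2
  b6←b5: walk b5→b3 to b2
  b7←b4: walk b4 to b2
  b7←b6: walk b6 to b2
  DF(b0)=∅
  DF(b1)=∅
  DF(b2)={b2}
  DF(b3)={b6}
  DF(b4)={b2,b6,b7}
  DF(b5)={b6}
  DF(b6)={b7}
  DF(b7)={b2}

φ for j: defs {b2}
  DF⁺ = {b2}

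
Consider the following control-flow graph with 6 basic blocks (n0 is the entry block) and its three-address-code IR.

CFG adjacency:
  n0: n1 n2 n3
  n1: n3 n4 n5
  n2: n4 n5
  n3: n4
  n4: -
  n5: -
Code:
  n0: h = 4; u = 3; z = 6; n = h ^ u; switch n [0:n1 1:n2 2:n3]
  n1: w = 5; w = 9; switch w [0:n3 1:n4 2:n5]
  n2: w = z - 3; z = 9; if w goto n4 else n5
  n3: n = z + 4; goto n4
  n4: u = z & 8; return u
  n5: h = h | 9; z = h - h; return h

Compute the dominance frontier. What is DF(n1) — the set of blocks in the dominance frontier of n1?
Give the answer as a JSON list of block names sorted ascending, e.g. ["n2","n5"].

idom tree: n1←n0 n2←n0 n3←n0 n4←n0 n5←n0
Dom∩ at merges:
  n3: preds {n0,n1}: {n0} ∩ {n0,n1} = {n0}; idom=n0
  n4: preds {n1,n2,n3}: {n0,n1} ∩ {n0,n2} ∩ {n0,n3} = {n0}; idom=n0
  n5: preds {n1,n2}: {n0,n1} ∩ {n0,n2} = {n0}; idom=n0

DF derivation:
  n3←n0: walk · to n0
  n3←n1: walk n1 to n0
  n4←n1: walk n1 to n0
  n4←n2: walk n2 to n0
  n4←n3: walk n3 to n0
  n5←n1: walk n1 to n0
  n5←n2: walk n2 to n0
  DF(n0)=∅
  DF(n1)={n3,n4,n5}
  DF(n2)={n4,n5}
  DF(n3)={n4}
  DF(n4)=∅
  DF(n5)=∅

DF(n1) = ["n3", "n4", "n5"]

Answer: ["n3", "n4", "n5"]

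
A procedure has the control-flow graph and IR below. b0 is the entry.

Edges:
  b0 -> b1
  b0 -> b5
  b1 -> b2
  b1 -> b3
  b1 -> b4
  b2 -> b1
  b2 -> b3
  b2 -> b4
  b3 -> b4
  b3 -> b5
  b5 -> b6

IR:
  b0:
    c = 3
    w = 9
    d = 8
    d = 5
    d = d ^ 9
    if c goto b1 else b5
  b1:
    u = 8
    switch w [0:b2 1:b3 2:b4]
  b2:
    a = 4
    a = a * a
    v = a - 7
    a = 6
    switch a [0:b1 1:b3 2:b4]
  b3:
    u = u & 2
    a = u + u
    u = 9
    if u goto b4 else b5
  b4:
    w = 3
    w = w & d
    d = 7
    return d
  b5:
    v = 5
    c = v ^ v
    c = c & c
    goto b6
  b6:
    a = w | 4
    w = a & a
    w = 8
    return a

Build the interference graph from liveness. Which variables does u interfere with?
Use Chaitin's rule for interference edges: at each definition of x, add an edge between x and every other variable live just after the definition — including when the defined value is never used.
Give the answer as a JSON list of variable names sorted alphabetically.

Answer: ["a", "d", "v", "w"]

Working:
Block summaries:
  b0 def {c,d,w} use ∅
  b1 def {u} use {w}
  b2 def {a,v} use ∅
  b3 def {a,u} use {u}
  b4 def {d,w} use {d}
  b5 def {c,v} use ∅
  b6 def {a,w} use {w}

Liveness:
  live b0: ∅→{d,w}
  live b1: {d,w}→{d,u,w}
  live b2: {d,u,w}→{d,u,w}
  live b3: {d,u,w}→{d,w}
  live b4: {d}→∅
  live b5: {w}→{w}
  live b6: {w}→∅

Interfere edges:
  a↔{d,u,w}
  c↔{d,w}
  d↔{a,c,u,v,w}
  u↔{a,d,v,w}
  v↔{d,u,w}
  w↔{a,c,d,u,v}

N(u) = ["a", "d", "v", "w"]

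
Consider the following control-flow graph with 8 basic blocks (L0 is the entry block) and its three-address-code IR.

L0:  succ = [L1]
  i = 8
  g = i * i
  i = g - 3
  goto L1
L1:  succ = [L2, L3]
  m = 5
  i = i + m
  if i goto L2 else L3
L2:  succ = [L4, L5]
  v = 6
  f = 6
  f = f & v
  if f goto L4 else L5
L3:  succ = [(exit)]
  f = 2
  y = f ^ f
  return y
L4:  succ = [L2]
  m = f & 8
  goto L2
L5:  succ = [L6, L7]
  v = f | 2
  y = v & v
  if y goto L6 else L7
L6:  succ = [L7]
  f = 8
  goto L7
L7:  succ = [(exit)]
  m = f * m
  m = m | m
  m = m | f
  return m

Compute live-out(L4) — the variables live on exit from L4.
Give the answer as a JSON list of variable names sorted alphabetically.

Answer: ["m"]

Working:
def/use:
  L0: {g,i} / ∅
  L1: {i,m} / {i}
  L2: {f,v} / ∅
  L3: {f,y} / ∅
  L4: {m} / {f}
  L5: {v,y} / {f}
  L6: {f} / ∅
  L7: {m} / {f,m}

Liveness:
  live L0: ∅→{i}
  live L1: {i}→{m}
  live L2: {m}→{f,m}
  live L3: ∅→∅
  live L4: {f}→{m}
  live L5: {f,m}→{f,m}
  live L6: {m}→{f,m}
  live L7: {f,m}→∅

live-out(L4) = ["m"]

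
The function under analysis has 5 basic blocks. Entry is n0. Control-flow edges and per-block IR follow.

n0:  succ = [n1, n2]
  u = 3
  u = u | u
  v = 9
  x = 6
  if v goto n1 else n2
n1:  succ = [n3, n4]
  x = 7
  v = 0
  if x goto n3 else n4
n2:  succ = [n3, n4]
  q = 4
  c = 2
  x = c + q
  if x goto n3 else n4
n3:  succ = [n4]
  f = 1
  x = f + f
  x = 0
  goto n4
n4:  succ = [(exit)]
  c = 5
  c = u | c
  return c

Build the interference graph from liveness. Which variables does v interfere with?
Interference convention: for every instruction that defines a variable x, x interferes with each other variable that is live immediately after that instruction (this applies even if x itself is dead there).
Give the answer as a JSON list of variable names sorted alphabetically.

Answer: ["u", "x"]

Analysis:
Block summaries:
  n0: def={u,v,x} ue=∅
  n1: def={v,x} ue=∅
  n2: def={c,q,x} ue=∅
  n3: def={f,x} ue=∅
  n4: def={c} ue={u}

Live sets:
  n0 li=∅ lo={u}
  n1 li={u} lo={u}
  n2 li={u} lo={u}
  n3 li={u} lo={u}
  n4 li={u} lo=∅

Interference:
  c — {q,u}
  f — {u}
  q — {c,u}
  u — {c,f,q,v,x}
  v — {u,x}
  x — {u,v}

N(v) = ["u", "x"]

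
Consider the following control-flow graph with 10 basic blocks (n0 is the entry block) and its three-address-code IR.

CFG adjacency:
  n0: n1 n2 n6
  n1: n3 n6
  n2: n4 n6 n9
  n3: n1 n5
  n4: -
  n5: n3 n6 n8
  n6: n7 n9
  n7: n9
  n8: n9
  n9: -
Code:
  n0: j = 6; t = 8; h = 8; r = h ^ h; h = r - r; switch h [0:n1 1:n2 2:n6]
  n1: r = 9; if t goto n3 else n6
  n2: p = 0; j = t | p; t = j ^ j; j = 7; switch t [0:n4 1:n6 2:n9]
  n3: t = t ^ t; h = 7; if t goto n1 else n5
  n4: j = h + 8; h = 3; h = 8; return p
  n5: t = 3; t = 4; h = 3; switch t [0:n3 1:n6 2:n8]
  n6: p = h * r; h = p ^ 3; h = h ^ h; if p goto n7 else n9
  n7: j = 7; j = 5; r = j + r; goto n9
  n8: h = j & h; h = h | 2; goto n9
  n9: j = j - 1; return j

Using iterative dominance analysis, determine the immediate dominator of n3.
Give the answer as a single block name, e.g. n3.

Answer: n1

Working:
idom tree: n1←n0 n2←n0 n3←n1 n4←n2 n5←n3 n6←n0 n7←n6 n8←n5 n9←n0
Dom∩ at merges:
  n1: preds {n0,n3}: {n0} ∩ {n0,n1,n3} = {n0}; idom=n0
  n3: preds {n1,n5}: {n0,n1} ∩ {n0,n1,n3,n5} = {n0,n1}; idom=n1
  n6: preds {n0,n1,n2,n5}: {n0} ∩ {n0,n1} ∩ {n0,n2} ∩ {n0,n1,n3,n5} = {n0}; idom=n0
  n9: preds {n2,n6,n7,n8}: {n0,n2} ∩ {n0,n6} ∩ {n0,n6,n7} ∩ {n0,n1,n3,n5,n8} = {n0}; idom=n0

idom(n3) = n1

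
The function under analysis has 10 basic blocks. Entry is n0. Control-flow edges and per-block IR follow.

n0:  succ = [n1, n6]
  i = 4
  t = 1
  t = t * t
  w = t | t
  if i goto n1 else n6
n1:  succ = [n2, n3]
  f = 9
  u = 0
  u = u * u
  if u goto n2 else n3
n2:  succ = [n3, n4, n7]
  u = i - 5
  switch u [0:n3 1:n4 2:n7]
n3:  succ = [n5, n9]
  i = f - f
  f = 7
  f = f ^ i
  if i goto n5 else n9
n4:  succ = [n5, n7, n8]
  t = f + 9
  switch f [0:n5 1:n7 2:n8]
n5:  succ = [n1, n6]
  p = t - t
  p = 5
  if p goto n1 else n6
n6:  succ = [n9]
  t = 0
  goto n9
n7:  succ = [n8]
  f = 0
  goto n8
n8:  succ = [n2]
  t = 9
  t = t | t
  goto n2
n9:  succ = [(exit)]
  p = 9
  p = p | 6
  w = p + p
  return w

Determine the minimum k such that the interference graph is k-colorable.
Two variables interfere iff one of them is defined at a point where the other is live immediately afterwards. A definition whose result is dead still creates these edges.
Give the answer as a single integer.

Answer: 4

Analysis:
def/use:
  n0 def {i,t,w} use ∅
  n1 def {f,u} use ∅
  n2 def {u} use {i}
  n3 def {f,i} use {f}
  n4 def {t} use {f}
  n5 def {p} use {t}
  n6 def {t} use ∅
  n7 def {f} use ∅
  n8 def {t} use ∅
  n9 def {p,w} use ∅

Liveness:
  live n0: ∅→{i,t}
  live n1: {i,t}→{f,i,t}
  live n2: {f,i,t}→{f,i,t}
  live n3: {f,t}→{i,t}
  live n4: {f,i}→{f,i,t}
  live n5: {i,t}→{i,t}
  live n6: ∅→∅
  live n7: {i}→{f,i}
  live n8: {f,i}→{f,i,t}
  live n9: ∅→∅

Interfere edges:
  f — {i,t,u}
  i — {f,p,t,u,w}
  p — {i,t}
  t — {f,i,p,u,w}
  u — {f,i,t}
  w — {i,t}

Colouring:
  lower bound: {f,i,t,u} mutually conflict ⇒ χ ≥ 4
  assign f→R2 i→R0 p→R2 t→R1 u→R3 w→R2 — no edge inside a register ⇒ χ ≤ 4
  χ = 4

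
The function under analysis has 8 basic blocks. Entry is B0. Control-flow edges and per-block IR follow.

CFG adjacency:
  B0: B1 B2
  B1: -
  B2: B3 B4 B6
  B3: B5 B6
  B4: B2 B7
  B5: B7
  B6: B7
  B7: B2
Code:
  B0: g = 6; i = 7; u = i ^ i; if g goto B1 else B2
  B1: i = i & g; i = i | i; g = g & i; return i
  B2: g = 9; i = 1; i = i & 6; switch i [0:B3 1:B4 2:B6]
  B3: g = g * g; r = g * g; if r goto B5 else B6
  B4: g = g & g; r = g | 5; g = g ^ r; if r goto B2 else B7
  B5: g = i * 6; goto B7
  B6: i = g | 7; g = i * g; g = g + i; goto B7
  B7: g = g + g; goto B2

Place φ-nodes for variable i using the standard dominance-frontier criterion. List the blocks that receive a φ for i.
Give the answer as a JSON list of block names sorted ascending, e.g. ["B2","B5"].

idom tree: B1←B0 B2←B0 B3←B2 B4←B2 B5←B3 B6←B2 B7←B2
Dom∩ at merges:
  B2: preds {B0,B4,B7}: {B0} ∩ {B0,B2,B4} ∩ {B0,B2,B7} = {B0}; idom=B0
  B6: preds {B2,B3}: {B0,B2} ∩ {B0,B2,B3} = {B0,B2}; idom=B2
  B7: preds {B4,B5,B6}: {B0,B2,B4} ∩ {B0,B2,B3,B5} ∩ {B0,B2,B6} = {B0,B2}; idom=B2

DF derivation:
  join B2 pred B0: · stop@B0
  join B2 pred B4: B4→B2 stop@B0
  join B2 pred B7: B7→B2 stop@B0
  join B6 pred B2: · stop@B2
  join B6 pred B3: B3 stop@B2
  join B7 pred B4: B4 stop@B2
  join B7 pred B5: B5→B3 stop@B2
  join B7 pred B6: B6 stop@B2
  B0 → ∅
  B1 → ∅
  B2 → {B2}
  B3 → {B6,B7}
  B4 → {B2,B7}
  B5 → {B7}
  B6 → {B7}
  B7 → {B2}

φ for i: defs {B0,B1,B2,B6}
  DF⁺ = {B2,B7}

Answer: ["B2", "B7"]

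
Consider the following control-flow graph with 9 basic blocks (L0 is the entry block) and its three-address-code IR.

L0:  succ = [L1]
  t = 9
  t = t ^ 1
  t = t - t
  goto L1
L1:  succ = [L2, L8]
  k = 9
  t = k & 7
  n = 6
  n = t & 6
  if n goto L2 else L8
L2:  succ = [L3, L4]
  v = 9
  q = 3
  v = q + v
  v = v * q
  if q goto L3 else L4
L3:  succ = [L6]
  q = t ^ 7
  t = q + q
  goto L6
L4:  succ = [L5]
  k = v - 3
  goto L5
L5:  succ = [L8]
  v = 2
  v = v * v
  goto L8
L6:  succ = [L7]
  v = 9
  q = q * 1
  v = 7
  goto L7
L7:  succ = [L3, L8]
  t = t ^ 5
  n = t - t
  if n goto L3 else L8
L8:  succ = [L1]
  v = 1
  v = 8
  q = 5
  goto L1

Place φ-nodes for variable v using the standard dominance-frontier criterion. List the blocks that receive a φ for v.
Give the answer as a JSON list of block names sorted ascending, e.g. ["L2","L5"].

idom tree: L1←L0 L2←L1 L3←L2 L4←L2 L5←L4 L6←L3 L7←L6 L8←L1
Dom at joins:
  L1: preds {L0,L8}: {L0} ∩ {L0,L1,L8} = {L0}; idom=L0
  L3: preds {L2,L7}: {L0,L1,L2} ∩ {L0,L1,L2,L3,L6,L7} = {L0,L1,L2}; idom=L2
  L8: preds {L1,L5,L7}: {L0,L1} ∩ {L0,L1,L2,L4,L5} ∩ {L0,L1,L2,L3,L6,L7} = {L0,L1}; idom=L1

DF derivation:
  L1←L0: walk · to L0
  L1←L8: walk L8→L1 to L0
  L3←L2: walk · to L2
  L3←L7: walk L7→L6→L3 to L2
  L8←L1: walk · to L1
  L8←L5: walk L5→L4→L2 to L1
  L8←L7: walk L7→L6→L3→L2 to L1
  L0 → ∅
  L1 → {L1}
  L2 → {L8}
  L3 → {L3,L8}
  L4 → {L8}
  L5 → {L8}
  L6 → {L3,L8}
  L7 → {L3,L8}
  L8 → {L1}

φ for v: defs {L2,L5,L6,L8}
  DF⁺ = {L1,L3,L8}

Answer: ["L1", "L3", "L8"]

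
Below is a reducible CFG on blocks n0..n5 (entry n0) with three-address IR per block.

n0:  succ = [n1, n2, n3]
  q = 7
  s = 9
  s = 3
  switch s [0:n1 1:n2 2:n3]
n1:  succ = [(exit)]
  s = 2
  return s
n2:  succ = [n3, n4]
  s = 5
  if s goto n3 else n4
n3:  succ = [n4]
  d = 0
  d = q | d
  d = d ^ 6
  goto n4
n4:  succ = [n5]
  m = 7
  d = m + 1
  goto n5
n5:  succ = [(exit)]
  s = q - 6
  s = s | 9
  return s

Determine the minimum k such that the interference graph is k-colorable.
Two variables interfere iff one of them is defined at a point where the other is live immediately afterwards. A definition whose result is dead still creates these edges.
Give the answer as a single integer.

Answer: 2

Working:
def/use:
  n0: {q,s} / ∅
  n1: {s} / ∅
  n2: {s} / ∅
  n3: {d} / {q}
  n4: {d,m} / ∅
  n5: {s} / {q}

Live sets:
  n0: in=∅ out={q}
  n1: in=∅ out=∅
  n2: in={q} out={q}
  n3: in={q} out={q}
  n4: in={q} out={q}
  n5: in={q} out=∅

Interference:
  d — {q}
  m — {q}
  q — {d,m,s}
  s — {q}

Registers:
  lower bound: {d,q} mutually conflict ⇒ χ ≥ 2
  assign d→r1 m→r1 q→r0 s→r1 — no edge inside a register ⇒ χ ≤ 2
  χ = 2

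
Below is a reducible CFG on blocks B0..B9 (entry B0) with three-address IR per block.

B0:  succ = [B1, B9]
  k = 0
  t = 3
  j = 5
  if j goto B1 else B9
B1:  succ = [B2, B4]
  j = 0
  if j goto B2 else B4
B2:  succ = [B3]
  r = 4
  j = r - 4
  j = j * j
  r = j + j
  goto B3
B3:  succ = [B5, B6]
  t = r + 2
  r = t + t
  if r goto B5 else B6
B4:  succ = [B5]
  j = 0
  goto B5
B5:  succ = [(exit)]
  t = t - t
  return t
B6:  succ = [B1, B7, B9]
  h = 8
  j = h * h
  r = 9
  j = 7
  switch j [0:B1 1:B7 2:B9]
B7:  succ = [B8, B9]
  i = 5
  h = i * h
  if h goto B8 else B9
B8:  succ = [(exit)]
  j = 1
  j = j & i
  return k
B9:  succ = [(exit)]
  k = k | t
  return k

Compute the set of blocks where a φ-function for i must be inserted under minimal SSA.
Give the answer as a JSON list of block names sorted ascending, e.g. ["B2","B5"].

idom tree: B1←B0 B2←B1 B3←B2 B4←B1 B5←B1 B6←B3 B7←B6 B8←B7 B9←B0
Dom∩ at merges:
  B1: preds {B0,B6}: {B0} ∩ {B0,B1,B2,B3,B6} = {B0}; idom=B0
  B5: preds {B3,B4}: {B0,B1,B2,B3} ∩ {B0,B1,B4} = {B0,B1}; idom=B1
  B9: preds {B0,B6,B7}: {B0} ∩ {B0,B1,B2,B3,B6} ∩ {B0,B1,B2,B3,B6,B7} = {B0}; idom=B0

DF walk-up:
  join B1 pred B0: · stop@B0
  join B1 pred B6: B6→B3→B2→B1 stop@B0
  join B5 pred B3: B3→B2 stop@B1
  join B5 pred B4: B4 stop@B1
  join B9 pred B0: · stop@B0
  join B9 pred B6: B6→B3→B2→B1 stop@B0
  join B9 pred B7: B7→B6→B3→B2→B1 stop@B0
  B0: DF=∅
  B1: DF={B1,B9}
  B2: DF={B1,B5,B9}
  B3: DF={B1,B5,B9}
  B4: DF={B5}
  B5: DF=∅
  B6: DF={B1,B9}
  B7: DF={B9}
  B8: DF=∅
  B9: DF=∅

φ for i: defs {B7}
  DF⁺ = {B9}

Answer: ["B9"]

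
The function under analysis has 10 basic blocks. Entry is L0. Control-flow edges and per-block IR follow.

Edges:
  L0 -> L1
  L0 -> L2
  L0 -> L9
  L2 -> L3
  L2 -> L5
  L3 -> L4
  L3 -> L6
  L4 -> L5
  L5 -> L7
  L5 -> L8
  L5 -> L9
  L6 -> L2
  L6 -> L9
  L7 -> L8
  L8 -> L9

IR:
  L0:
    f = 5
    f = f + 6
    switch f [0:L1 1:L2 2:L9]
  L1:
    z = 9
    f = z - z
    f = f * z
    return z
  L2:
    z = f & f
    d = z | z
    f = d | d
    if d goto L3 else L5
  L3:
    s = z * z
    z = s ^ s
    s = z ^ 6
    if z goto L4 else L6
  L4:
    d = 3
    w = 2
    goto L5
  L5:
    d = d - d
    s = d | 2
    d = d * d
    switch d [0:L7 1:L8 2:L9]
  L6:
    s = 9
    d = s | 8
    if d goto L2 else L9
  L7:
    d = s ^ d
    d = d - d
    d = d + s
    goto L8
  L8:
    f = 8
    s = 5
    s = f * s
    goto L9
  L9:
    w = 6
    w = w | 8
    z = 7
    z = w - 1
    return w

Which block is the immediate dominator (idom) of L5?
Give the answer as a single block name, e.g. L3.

Answer: L2

Analysis:
idom tree: L1←L0 L2←L0 L3←L2 L4←L3 L5←L2 L6←L3 L7←L5 L8←L5 L9←L0
Dom at joins:
  L2: preds {L0,L6}: {L0} ∩ {L0,L2,L3,L6} = {L0}; idom=L0
  L5: preds {L2,L4}: {L0,L2} ∩ {L0,L2,L3,L4} = {L0,L2}; idom=L2
  L8: preds {L5,L7}: {L0,L2,L5} ∩ {L0,L2,L5,L7} = {L0,L2,L5}; idom=L5
  L9: preds {L0,L5,L6,L8}: {L0} ∩ {L0,L2,L5} ∩ {L0,L2,L3,L6} ∩ {L0,L2,L5,L8} = {L0}; idom=L0

idom(L5) = L2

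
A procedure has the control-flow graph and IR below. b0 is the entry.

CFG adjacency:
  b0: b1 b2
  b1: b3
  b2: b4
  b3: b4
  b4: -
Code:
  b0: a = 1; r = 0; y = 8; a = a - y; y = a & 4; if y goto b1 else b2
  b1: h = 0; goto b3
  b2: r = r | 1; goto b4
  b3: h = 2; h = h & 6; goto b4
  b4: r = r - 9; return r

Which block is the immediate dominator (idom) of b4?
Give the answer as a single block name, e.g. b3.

Answer: b0

Analysis:
idom tree: b1←b0 b2←b0 b3←b1 b4←b0
Join-block Dom:
  b4: preds {b2,b3}: {b0,b2} ∩ {b0,b1,b3} = {b0}; idom=b0

idom(b4) = b0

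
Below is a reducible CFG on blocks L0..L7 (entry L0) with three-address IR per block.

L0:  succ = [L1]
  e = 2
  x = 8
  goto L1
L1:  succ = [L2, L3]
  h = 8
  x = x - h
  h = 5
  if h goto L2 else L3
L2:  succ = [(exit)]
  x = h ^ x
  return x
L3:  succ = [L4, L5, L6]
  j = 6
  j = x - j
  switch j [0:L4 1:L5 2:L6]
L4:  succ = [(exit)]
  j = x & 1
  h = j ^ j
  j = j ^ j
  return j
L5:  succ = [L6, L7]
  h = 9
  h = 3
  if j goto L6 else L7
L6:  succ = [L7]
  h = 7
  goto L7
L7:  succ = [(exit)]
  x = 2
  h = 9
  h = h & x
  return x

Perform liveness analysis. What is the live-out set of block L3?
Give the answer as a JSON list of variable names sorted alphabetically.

Block summaries:
  L0: def={e,x} ue=∅
  L1: def={h,x} ue={x}
  L2: def={x} ue={h,x}
  L3: def={j} ue={x}
  L4: def={h,j} ue={x}
  L5: def={h} ue={j}
  L6: def={h} ue=∅
  L7: def={h,x} ue=∅

Live sets:
  L0: in=∅ out={x}
  L1: in={x} out={h,x}
  L2: in={h,x} out=∅
  L3: in={x} out={j,x}
  L4: in={x} out=∅
  L5: in={j} out=∅
  L6: in=∅ out=∅
  L7: in=∅ out=∅

live-out(L3) = ["j", "x"]

Answer: ["j", "x"]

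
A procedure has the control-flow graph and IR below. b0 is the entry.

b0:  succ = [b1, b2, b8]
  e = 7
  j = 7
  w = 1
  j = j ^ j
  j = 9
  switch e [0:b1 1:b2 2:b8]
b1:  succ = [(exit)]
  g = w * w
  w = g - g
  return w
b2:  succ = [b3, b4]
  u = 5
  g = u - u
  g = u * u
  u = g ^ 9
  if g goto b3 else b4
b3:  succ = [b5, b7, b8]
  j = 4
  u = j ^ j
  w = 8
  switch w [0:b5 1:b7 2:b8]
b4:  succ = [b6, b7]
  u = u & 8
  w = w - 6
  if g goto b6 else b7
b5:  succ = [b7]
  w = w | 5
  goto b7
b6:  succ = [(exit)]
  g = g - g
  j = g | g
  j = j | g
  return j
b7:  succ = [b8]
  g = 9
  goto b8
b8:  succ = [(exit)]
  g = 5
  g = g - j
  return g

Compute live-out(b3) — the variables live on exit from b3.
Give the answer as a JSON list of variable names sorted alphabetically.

Answer: ["j", "w"]

Working:
Per-block:
  b0: def={e,j,w} ue=∅
  b1: def={g,w} ue={w}
  b2: def={g,u} ue=∅
  b3: def={j,u,w} ue=∅
  b4: def={u,w} ue={g,u,w}
  b5: def={w} ue={w}
  b6: def={g,j} ue={g}
  b7: def={g} ue=∅
  b8: def={g} ue={j}

Backward fixpoint:
  b0 li=∅ lo={j,w}
  b1 li={w} lo=∅
  b2 li={j,w} lo={g,j,u,w}
  b3 li=∅ lo={j,w}
  b4 li={g,j,u,w} lo={g,j}
  b5 li={j,w} lo={j}
  b6 li={g} lo=∅
  b7 li={j} lo={j}
  b8 li={j} lo=∅

live-out(b3) = ["j", "w"]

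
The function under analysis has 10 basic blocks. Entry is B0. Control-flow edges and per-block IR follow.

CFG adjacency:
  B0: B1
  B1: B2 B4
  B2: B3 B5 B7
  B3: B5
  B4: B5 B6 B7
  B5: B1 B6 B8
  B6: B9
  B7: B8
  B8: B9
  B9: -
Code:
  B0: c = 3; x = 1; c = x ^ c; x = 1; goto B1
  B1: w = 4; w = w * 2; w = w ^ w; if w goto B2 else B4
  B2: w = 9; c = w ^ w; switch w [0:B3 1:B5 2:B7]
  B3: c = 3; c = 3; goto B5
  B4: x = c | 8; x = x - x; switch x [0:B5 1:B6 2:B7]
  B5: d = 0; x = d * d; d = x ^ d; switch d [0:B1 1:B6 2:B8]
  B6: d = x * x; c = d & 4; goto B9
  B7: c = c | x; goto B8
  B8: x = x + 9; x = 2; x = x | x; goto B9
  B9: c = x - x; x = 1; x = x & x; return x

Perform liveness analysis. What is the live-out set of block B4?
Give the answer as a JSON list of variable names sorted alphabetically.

Answer: ["c", "x"]

Derivation:
def/use:
  B0: def={c,x} ue=∅
  B1: def={w} ue=∅
  B2: def={c,w} ue=∅
  B3: def={c} ue=∅
  B4: def={x} ue={c}
  B5: def={d,x} ue=∅
  B6: def={c,d} ue={x}
  B7: def={c} ue={c,x}
  B8: def={x} ue={x}
  B9: def={c,x} ue={x}

Liveness:
  B0 li=∅ lo={c,x}
  B1 li={c,x} lo={c,x}
  B2 li={x} lo={c,x}
  B3 li=∅ lo={c}
  B4 li={c} lo={c,x}
  B5 li={c} lo={c,x}
  B6 li={x} lo={x}
  B7 li={c,x} lo={x}
  B8 li={x} lo={x}
  B9 li={x} lo=∅

live-out(B4) = ["c", "x"]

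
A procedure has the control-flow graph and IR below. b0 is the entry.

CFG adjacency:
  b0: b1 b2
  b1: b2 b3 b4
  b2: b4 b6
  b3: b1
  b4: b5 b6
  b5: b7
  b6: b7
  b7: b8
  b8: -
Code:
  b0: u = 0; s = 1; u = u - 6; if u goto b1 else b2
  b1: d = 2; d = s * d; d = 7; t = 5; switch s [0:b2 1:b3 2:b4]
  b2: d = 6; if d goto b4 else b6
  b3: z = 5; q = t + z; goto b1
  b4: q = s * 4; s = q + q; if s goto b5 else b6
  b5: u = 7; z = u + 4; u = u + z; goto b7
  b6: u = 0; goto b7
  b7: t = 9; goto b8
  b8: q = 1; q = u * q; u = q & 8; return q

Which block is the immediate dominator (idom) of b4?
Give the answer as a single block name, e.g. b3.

idom tree: b1←b0 b2←b0 b3←b1 b4←b0 b5←b4 b6←b0 b7←b0 b8←b7
Dom∩ at merges:
  b1: preds {b0,b3}: {b0} ∩ {b0,b1,b3} = {b0}; idom=b0
  b2: preds {b0,b1}: {b0} ∩ {b0,b1} = {b0}; idom=b0
  b4: preds {b1,b2}: {b0,b1} ∩ {b0,b2} = {b0}; idom=b0
  b6: preds {b2,b4}: {b0,b2} ∩ {b0,b4} = {b0}; idom=b0
  b7: preds {b5,b6}: {b0,b4,b5} ∩ {b0,b6} = {b0}; idom=b0

idom(b4) = b0

Answer: b0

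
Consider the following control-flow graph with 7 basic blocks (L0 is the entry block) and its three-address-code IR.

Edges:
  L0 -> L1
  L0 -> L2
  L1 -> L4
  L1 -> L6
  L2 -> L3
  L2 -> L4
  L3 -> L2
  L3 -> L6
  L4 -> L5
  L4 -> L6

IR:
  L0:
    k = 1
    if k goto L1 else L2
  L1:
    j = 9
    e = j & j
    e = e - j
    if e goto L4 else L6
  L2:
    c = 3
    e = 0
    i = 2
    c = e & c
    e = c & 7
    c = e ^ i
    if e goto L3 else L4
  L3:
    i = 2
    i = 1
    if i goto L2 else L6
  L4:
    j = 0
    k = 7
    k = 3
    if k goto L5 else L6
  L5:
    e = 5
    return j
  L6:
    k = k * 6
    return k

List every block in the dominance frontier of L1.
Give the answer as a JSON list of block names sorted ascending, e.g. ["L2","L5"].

Answer: ["L4", "L6"]

Working:
idom tree: L1←L0 L2←L0 L3←L2 L4←L0 L5←L4 L6←L0
Dom∩ at merges:
  L2: preds {L0,L3}: {L0} ∩ {L0,L2,L3} = {L0}; idom=L0
  L4: preds {L1,L2}: {L0,L1} ∩ {L0,L2} = {L0}; idom=L0
  L6: preds {L1,L3,L4}: {L0,L1} ∩ {L0,L2,L3} ∩ {L0,L4} = {L0}; idom=L0

DF walk-up:
  L2←L0: walk · to L0
  L2←L3: walk L3→L2 to L0
  L4←L1: walk L1 to L0
  L4←L2: walk L2 to L0
  L6←L1: walk L1 to L0
  L6←L3: walk L3→L2 to L0
  L6←L4: walk L4 to L0
  DF(L0)=∅
  DF(L1)={L4,L6}
  DF(L2)={L2,L4,L6}
  DF(L3)={L2,L6}
  DF(L4)={L6}
  DF(L5)=∅
  DF(L6)=∅

DF(L1) = ["L4", "L6"]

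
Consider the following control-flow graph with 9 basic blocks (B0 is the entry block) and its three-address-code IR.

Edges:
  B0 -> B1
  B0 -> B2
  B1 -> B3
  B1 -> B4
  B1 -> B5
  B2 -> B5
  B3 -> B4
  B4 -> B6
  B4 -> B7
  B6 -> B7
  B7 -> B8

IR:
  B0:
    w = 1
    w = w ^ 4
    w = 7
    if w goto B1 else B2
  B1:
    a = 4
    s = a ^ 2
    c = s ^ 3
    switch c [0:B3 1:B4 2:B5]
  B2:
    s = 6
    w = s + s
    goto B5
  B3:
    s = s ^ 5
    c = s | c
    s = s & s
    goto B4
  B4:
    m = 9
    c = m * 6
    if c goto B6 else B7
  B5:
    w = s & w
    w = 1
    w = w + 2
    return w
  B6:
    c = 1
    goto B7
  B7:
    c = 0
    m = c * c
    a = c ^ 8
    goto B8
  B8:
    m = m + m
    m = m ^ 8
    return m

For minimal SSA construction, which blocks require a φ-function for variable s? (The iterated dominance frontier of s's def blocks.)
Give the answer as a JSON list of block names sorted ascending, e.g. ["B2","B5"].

idom tree: B1←B0 B2←B0 B3←B1 B4←B1 B5←B0 B6←B4 B7←B4 B8←B7
Join-block Dom:
  B4: preds {B1,B3}: {B0,B1} ∩ {B0,B1,B3} = {B0,B1}; idom=B1
  B5: preds {B1,B2}: {B0,B1} ∩ {B0,B2} = {B0}; idom=B0
  B7: preds {B4,B6}: {B0,B1,B4} ∩ {B0,B1,B4,B6} = {B0,B1,B4}; idom=B4

DF walk-up:
  join B4 pred B1: · stop@B1
  join B4 pred B3: B3 stop@B1
  join B5 pred B1: B1 stop@B0
  join B5 pred B2: B2 stop@B0
  join B7 pred B4: · stop@B4
  join B7 pred B6: B6 stop@B4
  B0: DF=∅
  B1: DF={B5}
  B2: DF={B5}
  B3: DF={B4}
  B4: DF=∅
  B5: DF=∅
  B6: DF={B7}
  B7: DF=∅
  B8: DF=∅

φ for s: defs {B1,B2,B3}
  DF⁺ = {B4,B5}

Answer: ["B4", "B5"]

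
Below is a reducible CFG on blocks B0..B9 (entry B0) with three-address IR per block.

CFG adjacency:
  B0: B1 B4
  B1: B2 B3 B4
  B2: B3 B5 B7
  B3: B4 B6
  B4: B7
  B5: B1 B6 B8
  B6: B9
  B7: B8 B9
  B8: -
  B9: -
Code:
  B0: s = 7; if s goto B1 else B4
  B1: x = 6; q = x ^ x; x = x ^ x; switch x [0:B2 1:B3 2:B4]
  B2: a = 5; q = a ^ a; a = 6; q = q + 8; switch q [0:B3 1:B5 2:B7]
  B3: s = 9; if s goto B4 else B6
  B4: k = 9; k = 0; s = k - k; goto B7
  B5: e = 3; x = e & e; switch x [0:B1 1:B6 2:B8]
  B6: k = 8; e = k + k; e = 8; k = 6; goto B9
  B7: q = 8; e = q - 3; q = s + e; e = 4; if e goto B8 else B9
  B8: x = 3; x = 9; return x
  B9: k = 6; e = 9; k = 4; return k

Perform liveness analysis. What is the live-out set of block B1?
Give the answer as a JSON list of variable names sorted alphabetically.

Block summaries:
  B0: {s} / ∅
  B1: {q,x} / ∅
  B2: {a,q} / ∅
  B3: {s} / ∅
  B4: {k,s} / ∅
  B5: {e,x} / ∅
  B6: {e,k} / ∅
  B7: {e,q} / {s}
  B8: {x} / ∅
  B9: {e,k} / ∅

Liveness:
  B0: in=∅ out={s}
  B1: in={s} out={s}
  B2: in={s} out={s}
  B3: in=∅ out=∅
  B4: in=∅ out={s}
  B5: in={s} out={s}
  B6: in=∅ out=∅
  B7: in={s} out=∅
  B8: in=∅ out=∅
  B9: in=∅ out=∅

live-out(B1) = ["s"]

Answer: ["s"]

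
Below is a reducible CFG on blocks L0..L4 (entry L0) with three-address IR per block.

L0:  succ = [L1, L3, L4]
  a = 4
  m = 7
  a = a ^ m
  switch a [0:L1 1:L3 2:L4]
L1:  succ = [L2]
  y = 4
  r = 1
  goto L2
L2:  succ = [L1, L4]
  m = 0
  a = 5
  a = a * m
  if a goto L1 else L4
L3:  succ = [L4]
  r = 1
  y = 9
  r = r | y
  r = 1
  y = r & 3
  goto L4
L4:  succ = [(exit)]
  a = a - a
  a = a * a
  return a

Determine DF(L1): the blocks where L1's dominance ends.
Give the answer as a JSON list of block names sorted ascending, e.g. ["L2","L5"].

Answer: ["L1", "L4"]

Working:
idom tree: L1←L0 L2←L1 L3←L0 L4←L0
Dom∩ at merges:
  L1: preds {L0,L2}: {L0} ∩ {L0,L1,L2} = {L0}; idom=L0
  L4: preds {L0,L2,L3}: {L0} ∩ {L0,L1,L2} ∩ {L0,L3} = {L0}; idom=L0

Frontier:
  L1←L0: walk · to L0
  L1←L2: walk L2→L1 to L0
  L4←L0: walk · to L0
  L4←L2: walk L2→L1 to L0
  L4←L3: walk L3 to L0
  DF(L0)=∅
  DF(L1)={L1,L4}
  DF(L2)={L1,L4}
  DF(L3)={L4}
  DF(L4)=∅

DF(L1) = ["L1", "L4"]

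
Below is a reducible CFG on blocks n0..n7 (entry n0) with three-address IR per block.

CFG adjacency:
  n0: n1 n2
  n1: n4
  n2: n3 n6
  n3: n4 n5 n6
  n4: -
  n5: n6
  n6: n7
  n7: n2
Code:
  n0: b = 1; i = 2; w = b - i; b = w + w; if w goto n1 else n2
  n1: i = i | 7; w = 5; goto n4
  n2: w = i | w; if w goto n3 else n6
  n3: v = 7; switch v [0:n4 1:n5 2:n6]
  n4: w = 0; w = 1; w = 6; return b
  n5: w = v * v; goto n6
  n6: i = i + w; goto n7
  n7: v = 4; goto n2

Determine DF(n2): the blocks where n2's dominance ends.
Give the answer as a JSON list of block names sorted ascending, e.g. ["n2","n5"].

idom tree: n1←n0 n2←n0 n3←n2 n4←n0 n5←n3 n6←n2 n7←n6
Join-block Dom:
  n2: preds {n0,n7}: {n0} ∩ {n0,n2,n6,n7} = {n0}; idom=n0
  n4: preds {n1,n3}: {n0,n1} ∩ {n0,n2,n3} = {n0}; idom=n0
  n6: preds {n2,n3,n5}: {n0,n2} ∩ {n0,n2,n3} ∩ {n0,n2,n3,n5} = {n0,n2}; idom=n2

Frontier:
  n2←n0: walk · to n0
  n2←n7: walk n7→n6→n2 to n0
  n4←n1: walk n1 to n0
  n4←n3: walk n3→n2 to n0
  n6←n2: walk · to n2
  n6←n3: walk n3 to n2
  n6←n5: walk n5→n3 to n2
  n0: DF=∅
  n1: DF={n4}
  n2: DF={n2,n4}
  n3: DF={n4,n6}
  n4: DF=∅
  n5: DF={n6}
  n6: DF={n2}
  n7: DF={n2}

DF(n2) = ["n2", "n4"]

Answer: ["n2", "n4"]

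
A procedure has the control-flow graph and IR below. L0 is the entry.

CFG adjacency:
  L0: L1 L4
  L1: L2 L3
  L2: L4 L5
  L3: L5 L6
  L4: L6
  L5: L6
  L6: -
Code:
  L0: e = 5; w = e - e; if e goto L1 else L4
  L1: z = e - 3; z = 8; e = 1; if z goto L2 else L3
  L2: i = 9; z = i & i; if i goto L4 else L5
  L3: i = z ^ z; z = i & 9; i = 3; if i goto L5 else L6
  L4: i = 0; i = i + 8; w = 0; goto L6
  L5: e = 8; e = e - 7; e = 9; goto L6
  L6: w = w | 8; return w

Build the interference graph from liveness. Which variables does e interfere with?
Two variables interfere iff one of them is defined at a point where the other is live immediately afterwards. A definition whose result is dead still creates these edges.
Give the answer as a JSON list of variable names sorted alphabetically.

Per-block:
  L0 def {e,w} use ∅
  L1 def {e,z} use {e}
  L2 def {i,z} use ∅
  L3 def {i,z} use {z}
  L4 def {i,w} use ∅
  L5 def {e} use ∅
  L6 def {w} use {w}

Live sets:
  live L0: ∅→{e,w}
  live L1: {e,w}→{w,z}
  live L2: {w}→{w}
  live L3: {w,z}→{w}
  live L4: ∅→{w}
  live L5: {w}→{w}
  live L6: {w}→∅

Conflict graph:
  e↔{w,z}
  i↔{w,z}
  w↔{e,i,z}
  z↔{e,i,w}

N(e) = ["w", "z"]

Answer: ["w", "z"]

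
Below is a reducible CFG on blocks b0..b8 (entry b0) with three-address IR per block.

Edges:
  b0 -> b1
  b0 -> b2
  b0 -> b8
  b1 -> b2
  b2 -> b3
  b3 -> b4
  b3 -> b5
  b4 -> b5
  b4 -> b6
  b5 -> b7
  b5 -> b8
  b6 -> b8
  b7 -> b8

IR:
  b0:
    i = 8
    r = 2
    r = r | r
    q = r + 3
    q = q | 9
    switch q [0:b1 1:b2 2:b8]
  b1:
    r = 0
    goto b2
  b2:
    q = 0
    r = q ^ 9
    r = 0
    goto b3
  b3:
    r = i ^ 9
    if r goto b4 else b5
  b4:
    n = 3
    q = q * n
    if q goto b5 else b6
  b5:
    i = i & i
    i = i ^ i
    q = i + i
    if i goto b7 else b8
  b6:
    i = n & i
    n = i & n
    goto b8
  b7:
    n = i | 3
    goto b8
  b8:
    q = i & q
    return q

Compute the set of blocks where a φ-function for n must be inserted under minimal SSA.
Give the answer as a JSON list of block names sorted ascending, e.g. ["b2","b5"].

Answer: ["b5", "b8"]

Analysis:
idom tree: b1←b0 b2←b0 b3←b2 b4←b3 b5←b3 b6←b4 b7←b5 b8←b0
Join-block Dom:
  b2: preds {b0,b1}: {b0} ∩ {b0,b1} = {b0}; idom=b0
  b5: preds {b3,b4}: {b0,b2,b3} ∩ {b0,b2,b3,b4} = {b0,b2,b3}; idom=b3
  b8: preds {b0,b5,b6,b7}: {b0} ∩ {b0,b2,b3,b5} ∩ {b0,b2,b3,b4,b6} ∩ {b0,b2,b3,b5,b7} = {b0}; idom=b0

Frontier:
  b2←b0: walk · to b0
  b2←b1: walk b1 to b0
  b5←b3: walk · to b3
  b5←b4: walk b4 to b3
  b8←b0: walk · to b0
  b8←b5: walk b5→b3→b2 to b0
  b8←b6: walk b6→b4→b3→b2 to b0
  b8←b7: walk b7→b5→b3→b2 to b0
  DF(b0)=∅
  DF(b1)={b2}
  DF(b2)={b8}
  DF(b3)={b8}
  DF(b4)={b5,b8}
  DF(b5)={b8}
  DF(b6)={b8}
  DF(b7)={b8}
  DF(b8)=∅

φ for n: defs {b4,b6,b7}
  DF⁺ = {b5,b8}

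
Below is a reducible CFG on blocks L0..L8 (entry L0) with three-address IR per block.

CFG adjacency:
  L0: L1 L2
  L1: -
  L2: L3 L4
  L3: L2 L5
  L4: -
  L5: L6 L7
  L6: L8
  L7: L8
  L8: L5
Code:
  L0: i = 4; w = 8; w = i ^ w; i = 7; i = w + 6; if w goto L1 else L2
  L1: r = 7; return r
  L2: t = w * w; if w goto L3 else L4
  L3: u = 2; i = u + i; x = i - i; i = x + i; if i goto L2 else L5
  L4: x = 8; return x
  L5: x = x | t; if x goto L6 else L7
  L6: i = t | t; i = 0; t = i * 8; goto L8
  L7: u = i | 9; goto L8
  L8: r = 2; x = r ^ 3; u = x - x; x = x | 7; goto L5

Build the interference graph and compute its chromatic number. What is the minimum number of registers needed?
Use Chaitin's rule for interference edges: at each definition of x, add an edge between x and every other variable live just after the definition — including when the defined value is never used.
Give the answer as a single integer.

def/use:
  L0: def={i,w} ue=∅
  L1: def={r} ue=∅
  L2: def={t} ue={w}
  L3: def={i,u,x} ue={i}
  L4: def={x} ue=∅
  L5: def={x} ue={t,x}
  L6: def={i,t} ue={t}
  L7: def={u} ue={i}
  L8: def={r,u,x} ue=∅

Live sets:
  live L0: ∅→{i,w}
  live L1: ∅→∅
  live L2: {i,w}→{i,t,w}
  live L3: {i,t,w}→{i,t,w,x}
  live L4: ∅→∅
  live L5: {i,t,x}→{i,t}
  live L6: {t}→{i,t}
  live L7: {i,t}→{i,t}
  live L8: {i,t}→{i,t,x}

Interfere edges:
  i — {r,t,u,w,x}
  r — {i,t}
  t — {i,r,u,w,x}
  u — {i,t,w,x}
  w — {i,t,u,x}
  x — {i,t,u,w}

Colouring:
  {i,t,u,w,x} pairwise interfere (5-clique) ⇒ χ ≥ 5
  assign i→r0 r→r2 t→r1 u→r2 w→r3 x→r4 — no edge inside a register ⇒ χ ≤ 5
  χ = 5

Answer: 5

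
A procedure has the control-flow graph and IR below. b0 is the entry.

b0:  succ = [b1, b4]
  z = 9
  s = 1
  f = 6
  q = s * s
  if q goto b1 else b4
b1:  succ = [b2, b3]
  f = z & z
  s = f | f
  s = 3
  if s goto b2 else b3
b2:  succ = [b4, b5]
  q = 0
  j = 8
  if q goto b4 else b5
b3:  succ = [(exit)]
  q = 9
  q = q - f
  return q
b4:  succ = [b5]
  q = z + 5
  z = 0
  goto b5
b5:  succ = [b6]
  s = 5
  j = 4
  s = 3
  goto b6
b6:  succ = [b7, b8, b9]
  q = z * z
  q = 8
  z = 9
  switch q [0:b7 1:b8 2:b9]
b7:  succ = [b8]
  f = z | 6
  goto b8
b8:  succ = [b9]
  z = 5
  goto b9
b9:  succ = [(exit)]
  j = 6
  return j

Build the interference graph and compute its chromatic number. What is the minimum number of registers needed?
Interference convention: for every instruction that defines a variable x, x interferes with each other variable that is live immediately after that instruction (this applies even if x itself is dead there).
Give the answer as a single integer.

Block summaries:
  b0 def {f,q,s,z} use ∅
  b1 def {f,s} use {z}
  b2 def {j,q} use ∅
  b3 def {q} use {f}
  b4 def {q,z} use {z}
  b5 def {j,s} use ∅
  b6 def {q,z} use {z}
  b7 def {f} use {z}
  b8 def {z} use ∅
  b9 def {j} use ∅

Liveness:
  b0: in=∅ out={z}
  b1: in={z} out={f,z}
  b2: in={z} out={z}
  b3: in={f} out=∅
  b4: in={z} out={z}
  b5: in={z} out={z}
  b6: in={z} out={z}
  b7: in={z} out=∅
  b8: in=∅ out=∅
  b9: in=∅ out=∅

Conflict graph:
  f↔{q,s,z}
  j↔{q,z}
  q↔{f,j,z}
  s↔{f,z}
  z↔{f,j,q,s}

Registers:
  lower bound: {f,q,z} mutually conflict ⇒ χ ≥ 3
  3-colouring: c0={z}  c1={f,j}  c2={q,s}
  χ = 3

Answer: 3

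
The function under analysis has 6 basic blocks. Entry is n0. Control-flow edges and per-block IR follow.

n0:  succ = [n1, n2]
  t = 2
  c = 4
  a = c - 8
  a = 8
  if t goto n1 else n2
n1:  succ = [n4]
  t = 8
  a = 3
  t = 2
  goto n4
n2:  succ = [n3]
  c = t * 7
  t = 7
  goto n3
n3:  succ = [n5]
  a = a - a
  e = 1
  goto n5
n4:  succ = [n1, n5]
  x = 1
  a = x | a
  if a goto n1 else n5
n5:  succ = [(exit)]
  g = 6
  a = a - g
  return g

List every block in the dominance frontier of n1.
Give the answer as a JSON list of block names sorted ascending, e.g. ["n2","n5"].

Answer: ["n1", "n5"]

Working:
idom tree: n1←n0 n2←n0 n3←n2 n4←n1 n5←n0
Dom at joins:
  n1: preds {n0,n4}: {n0} ∩ {n0,n1,n4} = {n0}; idom=n0
  n5: preds {n3,n4}: {n0,n2,n3} ∩ {n0,n1,n4} = {n0}; idom=n0

DF derivation:
  n1←n0: walk · to n0
  n1←n4: walk n4→n1 to n0
  n5←n3: walk n3→n2 to n0
  n5←n4: walk n4→n1 to n0
  n0: DF=∅
  n1: DF={n1,n5}
  n2: DF={n5}
  n3: DF={n5}
  n4: DF={n1,n5}
  n5: DF=∅

DF(n1) = ["n1", "n5"]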